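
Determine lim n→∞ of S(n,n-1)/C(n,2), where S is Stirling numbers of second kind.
1
S(n,n-1) = C(n,2), so the limit is 1.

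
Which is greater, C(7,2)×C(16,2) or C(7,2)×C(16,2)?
Equal

Solution: C(7,2)×C(16,2)=2,520, C(7,2)×C(16,2)=2,520.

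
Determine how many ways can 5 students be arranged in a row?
120

Working:
Arrangements of 5 distinct objects: 5! = 120.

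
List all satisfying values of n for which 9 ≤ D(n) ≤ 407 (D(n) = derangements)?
4, 5, 6

Solution: Using D(n) = (n−1)[D(n−1) + D(n−2)] with D(1)=0, D(2)=1: D(3)=2; D(4)=9; D(5)=44; D(6)=265; D(7)=1,854. So valid n = 4, 5, 6.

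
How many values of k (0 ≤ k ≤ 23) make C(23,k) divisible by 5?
4

Solution: Checking C(23,k) mod 5 for k = 0..23: divisible at k = 4, 9, 14, 19. That's 4 values.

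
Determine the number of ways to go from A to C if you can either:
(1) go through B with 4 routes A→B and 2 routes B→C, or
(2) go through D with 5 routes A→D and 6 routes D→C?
Route via B: 4×2=8. Route via D: 5×6=30. Total: 38.
Final answer: 38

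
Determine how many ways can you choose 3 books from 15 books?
455

Working:
C(15,3) = 15! / (3! × (15-3)!)
         = 15! / (3! × 12!)
         = 455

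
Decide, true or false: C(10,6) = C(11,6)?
False

Solution: LHS = C(10,6) = 210; RHS = C(11,6) = 462. 210 ≠ 462, so the statement does not hold.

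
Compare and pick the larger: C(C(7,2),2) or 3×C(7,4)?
C(C(7,2),2)

Reasoning: C(C(7,2),2)=210, 3×C(7,4)=105.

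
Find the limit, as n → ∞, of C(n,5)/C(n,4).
C(n,5)/C(n,4) = (n-4)/5 → ∞ as n → ∞.
Final answer: ∞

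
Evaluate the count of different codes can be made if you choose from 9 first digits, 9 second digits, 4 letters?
324

Working:
By the multiplication principle: 9 × 9 × 4 = 324.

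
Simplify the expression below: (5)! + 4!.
144

Explanation: (5)! + 4! = (5)·4! + 4! = (5+1)·4! = 6·4! = 144.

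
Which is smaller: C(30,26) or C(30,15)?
C(30,26)

C(30,26)=27,405, C(30,15)=155,117,520.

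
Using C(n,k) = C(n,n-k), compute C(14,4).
1,001
C(14,4) = C(14,10) = 1,001.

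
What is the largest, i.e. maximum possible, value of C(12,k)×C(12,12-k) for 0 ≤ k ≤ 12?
C(12,k)·C(12,12-k) = C(12,k)², maximised at the centre k = 6: C(12,6)² = 853,776.
Final answer: 853,776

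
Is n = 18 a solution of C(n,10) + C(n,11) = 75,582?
Yes

Explanation: C(18,10) + C(18,11) = 43,758 + 31,824 = 75,582, which equals 75,582.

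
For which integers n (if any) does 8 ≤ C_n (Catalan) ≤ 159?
C_3=5; C_4=14; C_5=42; C_6=132; C_7=429. So valid n = 4, 5, 6.

Answer: 4, 5, 6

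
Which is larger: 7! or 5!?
7!

Explanation: 7!=5,040, 5!=120. 7! > 5!.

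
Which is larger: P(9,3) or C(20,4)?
P(9,3)=504, C(20,4)=4,845.
Final answer: C(20,4)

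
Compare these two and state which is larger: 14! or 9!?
14!

Solution: 14!=87,178,291,200, 9!=362,880. 14! > 9!.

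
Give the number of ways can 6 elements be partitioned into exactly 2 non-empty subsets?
31
This equals S(6,2), the Stirling number of the 2nd kind.
Using the Stirling recurrence: S(n,k) = k·S(n-1,k) + S(n-1,k-1)
S(6,2) = 2·S(5,2) + S(5,1)
         = 2·15 + 1
         = 30 + 1
         = 31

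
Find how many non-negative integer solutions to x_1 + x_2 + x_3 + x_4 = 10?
286

C(10+4-1, 4-1) = 286.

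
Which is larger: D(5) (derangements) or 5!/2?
5!/2
D(5) = (5-1)·[D(4) + D(3)] = 4·[9 + 2] = 44; 5!/2 = 120/2 = 60.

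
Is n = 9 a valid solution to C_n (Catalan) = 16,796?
No

Working:
C_9 = C(18,9)/(9+1) = 48,620/10 = 4,862, which does not equal 16,796.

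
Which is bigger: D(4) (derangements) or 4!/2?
D(4) = (4-1)·[D(3) + D(2)] = 3·[2 + 1] = 9; 4!/2 = 24/2 = 12.
Final answer: 4!/2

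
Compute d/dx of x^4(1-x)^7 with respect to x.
4x^3(1-x)^7 - 7x^4(1-x)^6

Working:
Product rule: 4x^{3}(1-x)^{7} + x^4·(-7)(1-x)^{6}.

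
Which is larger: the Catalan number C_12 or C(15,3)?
C_12

Working:
C_12 = C(24,12)/(12+1) = 2,704,156/13 = 208,012; C(15,3) = 455.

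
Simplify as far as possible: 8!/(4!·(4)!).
70

Working:
This is C(8,4) = 70.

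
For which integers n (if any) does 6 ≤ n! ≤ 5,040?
3, 4, 5, 6, 7

Working:
n! is strictly increasing; 3! = 6 and 7! = 5,040, so valid n = 3, 4, 5, 6, 7.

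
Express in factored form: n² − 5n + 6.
(n − 2)(n − 3)
Seek roots whose sum is 5 and product is 6: (2, 3). So n² − 5n + 6 = (n − 2)(n − 3).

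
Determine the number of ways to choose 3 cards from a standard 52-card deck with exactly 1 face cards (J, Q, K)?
9,360

Working:
12 face cards and 40 non-face cards: C(12,1) × C(40,2) = 12 × 780 = 9,360.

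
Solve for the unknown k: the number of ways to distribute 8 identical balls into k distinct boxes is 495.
Stars and bars: the count is C(8+k−1, k−1), increasing in k. k=3: C(10,2) = 45, k=4: C(11,3) = 165, k=5: C(12,4) = 495 ✓. So k = 5.

Answer: 5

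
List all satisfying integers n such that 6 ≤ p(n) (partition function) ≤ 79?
5, 6, 7, 8, 9, 10, 11, 12

Reasoning: Tabulating p(n) via p(n) = p(n−1) + p(n−2) − p(n−5) − p(n−7) + …: p(4)=5; p(5)=7; p(6)=11; p(7)=15; p(8)=22; p(9)=30; p(10)=42; p(11)=56; p(12)=77; p(13)=101. So valid n = 5, 6, 7, 8, 9, 10, 11, 12.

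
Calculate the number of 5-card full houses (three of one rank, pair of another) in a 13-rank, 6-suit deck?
46,800

Solution: Triple rank: 13. Triple suits: C(6,3)=20. Pair rank: 12. Pair suits: C(6,2)=15. Total: 46,800.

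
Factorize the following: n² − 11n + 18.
(n − 2)(n − 9)

Explanation: Seek roots whose sum is 11 and product is 18: (2, 9). So n² − 11n + 18 = (n − 2)(n − 9).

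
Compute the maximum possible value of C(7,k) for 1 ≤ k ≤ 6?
C(7,k) is maximised at the centre of the row: C(7,3) = 35.

Answer: 35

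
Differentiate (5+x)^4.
4(5+x)^3

Reasoning: Using the power rule: d/dx (5+x)^4 = 4(5+x)^{3}.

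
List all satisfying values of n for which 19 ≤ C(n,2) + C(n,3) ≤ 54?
5, 6

C(4,2)+C(4,3)=10; C(5,2)+C(5,3)=20; C(6,2)+C(6,3)=35; C(7,2)+C(7,3)=56. So valid n = 5, 6.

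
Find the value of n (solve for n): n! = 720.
6

n! is strictly increasing. 4! = 24, 5! = 120, 6! = 720 ✓. So n = 6.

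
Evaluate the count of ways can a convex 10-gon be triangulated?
1,430

Solution: Using the Catalan number formula: C_n = C(2n, n) / (n+1)
C_8 = C(16, 8) / (8+1)
     = 12870 / 9
     = 1,430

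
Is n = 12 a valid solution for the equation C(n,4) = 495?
Yes

Reasoning: C(12,4) = 12·11·10·9/4! = 11,880/24 = 495, which equals 495.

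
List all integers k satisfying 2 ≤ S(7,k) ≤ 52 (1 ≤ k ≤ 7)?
6

S(7,1)=1; S(7,2)=63; S(7,3)=301; S(7,4)=350; S(7,5)=140; S(7,6)=21; S(7,7)=1. So valid k = 6.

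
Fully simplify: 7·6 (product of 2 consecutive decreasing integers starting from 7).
This is P(7,2) = 7!/(5)! = 42.
Final answer: 42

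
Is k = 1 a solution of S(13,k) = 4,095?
S(13,1) = 1·S(12,1) + S(12,0) = 1·1 + 0 = 1, which does not equal 4,095.
Final answer: No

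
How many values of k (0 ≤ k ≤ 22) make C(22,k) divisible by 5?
8

Explanation: Checking C(22,k) mod 5 for k = 0..22: divisible at k = 3, 4, 8, 9, 13, 14, 18, 19. That's 8 values.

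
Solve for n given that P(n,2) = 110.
11

P(n,2) = n(n−1) is increasing in n; n(n−1) ≈ (n−0.5)^2 = 110 gives n ≈ 11.0. Check: P(9,2) = 72, P(10,2) = 90, P(11,2) = 110 ✓. So n = 11.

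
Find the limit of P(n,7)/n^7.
1

Explanation: P(n,7) = n(n-1)···(n-6) ≈ n^7 for large n. Limit = 1.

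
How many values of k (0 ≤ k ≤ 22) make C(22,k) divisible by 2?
15

Explanation: Checking C(22,k) mod 2 for k = 0..22: divisible at k = 1, 3, 5, 7, 8, 9, 10, 11, 12, 13, 14, 15, 17, 19, 21. That's 15 values.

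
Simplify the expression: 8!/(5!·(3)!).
56

Reasoning: This is C(8,5) = 56.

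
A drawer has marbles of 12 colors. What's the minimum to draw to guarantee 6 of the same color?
61

Explanation: Worst case: 5 of each = 60. One more: 61.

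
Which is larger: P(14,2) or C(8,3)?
P(14,2)=182, C(8,3)=56.
Final answer: P(14,2)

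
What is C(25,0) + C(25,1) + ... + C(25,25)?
33,554,432

Solution: Sum of binomial coefficients = 2^25 = 33,554,432.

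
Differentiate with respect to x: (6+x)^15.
15(6+x)^14
Using the power rule: d/dx (6+x)^15 = 15(6+x)^{14}.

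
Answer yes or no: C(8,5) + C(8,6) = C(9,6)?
Pascal's identity: LHS = 56 + 28 = 84; RHS = C(9,6) = 84. Both sides agree, so the statement holds.
Final answer: Yes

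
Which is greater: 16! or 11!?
16!

Solution: 16!=20,922,789,888,000, 11!=39,916,800. 16! > 11!.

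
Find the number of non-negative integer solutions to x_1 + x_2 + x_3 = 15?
136

Reasoning: C(15+3-1, 3-1) = 136.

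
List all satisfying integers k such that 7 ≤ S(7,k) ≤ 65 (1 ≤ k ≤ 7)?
2, 6

S(7,1)=1; S(7,2)=63; S(7,3)=301; S(7,4)=350; S(7,5)=140; S(7,6)=21; S(7,7)=1. So valid k = 2, 6.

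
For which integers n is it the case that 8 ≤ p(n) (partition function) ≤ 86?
6, 7, 8, 9, 10, 11, 12

Reasoning: Tabulating p(n) via p(n) = p(n−1) + p(n−2) − p(n−5) − p(n−7) + …: p(5)=7; p(6)=11; p(7)=15; p(8)=22; p(9)=30; p(10)=42; p(11)=56; p(12)=77; p(13)=101. So valid n = 6, 7, 8, 9, 10, 11, 12.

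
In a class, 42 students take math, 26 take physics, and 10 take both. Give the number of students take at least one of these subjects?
58

Reasoning: |A∪B| = |A|+|B|-|A∩B| = 42+26-10 = 58.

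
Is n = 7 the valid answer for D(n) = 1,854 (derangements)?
Yes

Solution: D(7) = (7-1)·[D(6) + D(5)] = 6·[265 + 44] = 1,854, which equals 1,854.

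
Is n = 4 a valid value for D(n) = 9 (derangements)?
Yes

Working:
D(4) = (4-1)·[D(3) + D(2)] = 3·[2 + 1] = 9, which equals 9.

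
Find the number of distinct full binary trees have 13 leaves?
208,012
Using the Catalan number formula: C_n = C(2n, n) / (n+1)
C_12 = C(24, 12) / (12+1)
     = 2704156 / 13
     = 208,012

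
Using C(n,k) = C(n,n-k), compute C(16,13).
560

Explanation: C(16,13) = C(16,3) = 560.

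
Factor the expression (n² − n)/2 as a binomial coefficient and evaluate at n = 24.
(n² − n)/2 = n(n−1)/2 = C(n,2). At n = 24: C(24,2) = 276.
Final answer: C(n,2); C(24,2) = 276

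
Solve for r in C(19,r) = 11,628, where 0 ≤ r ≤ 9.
C(19,r) is increasing for 0 ≤ r ≤ 9. Stepping up (C(19,r+1) = C(19,r)·(19−r)/(r+1)): C(19,1) = 19, C(19,2) = 171, C(19,3) = 969, C(19,4) = 3,876, C(19,5) = 11,628 ✓. So r = 5.
Final answer: 5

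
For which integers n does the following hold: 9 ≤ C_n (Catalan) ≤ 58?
4, 5
C_3=5; C_4=14; C_5=42; C_6=132. So valid n = 4, 5.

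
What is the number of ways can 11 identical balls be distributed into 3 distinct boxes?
78

Reasoning: C(11+3-1, 3-1) = C(13, 2) = 78.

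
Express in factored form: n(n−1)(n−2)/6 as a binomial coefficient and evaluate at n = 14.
C(n,3); C(14,3) = 364

n(n−1)(n−2)/6 = n!/(3!(n−3)!) = C(n,3). At n = 14: C(14,3) = 364.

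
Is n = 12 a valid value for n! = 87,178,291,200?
No

Solution: 12! = 12·11! = 12·39,916,800 = 479,001,600, which does not equal 87,178,291,200.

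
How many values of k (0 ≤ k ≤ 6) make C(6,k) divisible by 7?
Checking C(6,k) mod 7 for k = 0..6: none are divisible by 7. Count = 0.

Answer: 0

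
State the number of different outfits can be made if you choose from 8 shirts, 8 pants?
64
By the multiplication principle: 8 × 8 = 64.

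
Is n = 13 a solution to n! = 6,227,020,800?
13! = 13·12! = 13·479,001,600 = 6,227,020,800, which equals 6,227,020,800.

Answer: Yes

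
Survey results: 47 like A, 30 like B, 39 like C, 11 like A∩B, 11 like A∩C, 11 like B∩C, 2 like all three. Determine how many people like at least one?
85
|A∪B∪C| = 47+30+39-11-11-11+2 = 85.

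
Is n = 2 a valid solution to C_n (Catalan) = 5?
No

Solution: C_2 = C(4,2)/(2+1) = 6/3 = 2, which does not equal 5.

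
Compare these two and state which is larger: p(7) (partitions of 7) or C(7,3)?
Pentagonal recurrence p(n) = p(n−1) + p(n−2) − p(n−5) − p(n−7) + …: p(7) = p(6) + p(5) − p(2) − p(0) = 11 + 7 − 2 − 1 = 15; C(7,3) = 35.

Answer: C(7,3)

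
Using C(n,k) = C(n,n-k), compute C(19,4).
C(19,4) = C(19,15) = 3,876.
Final answer: 3,876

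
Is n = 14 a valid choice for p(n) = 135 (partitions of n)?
Pentagonal recurrence p(n) = p(n−1) + p(n−2) − p(n−5) − p(n−7) + …: p(14) = p(13) + p(12) − p(9) − p(7) + p(2) = 101 + 77 − 30 − 15 + 2 = 135, which equals 135.
Final answer: Yes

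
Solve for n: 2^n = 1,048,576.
20

Working:
1,048,576 = 1,024 × 1,024 = 2^10 × 2^10 = 2^20, so n = 20.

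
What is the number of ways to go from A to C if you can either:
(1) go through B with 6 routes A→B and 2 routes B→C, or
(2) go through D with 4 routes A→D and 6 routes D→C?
36

Solution: Route via B: 6×2=12. Route via D: 4×6=24. Total: 36.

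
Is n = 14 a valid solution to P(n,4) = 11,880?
No

Working:
P(14,4) = 14·13·12·11 = 24,024, which does not equal 11,880.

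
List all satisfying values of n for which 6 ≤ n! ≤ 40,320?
3, 4, 5, 6, 7, 8

Working:
n! is strictly increasing; 3! = 6 and 8! = 40,320, so valid n = 3, 4, 5, 6, 7, 8.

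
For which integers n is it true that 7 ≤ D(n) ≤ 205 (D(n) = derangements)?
4, 5

Solution: Using D(n) = (n−1)[D(n−1) + D(n−2)] with D(1)=0, D(2)=1: D(3)=2; D(4)=9; D(5)=44; D(6)=265. So valid n = 4, 5.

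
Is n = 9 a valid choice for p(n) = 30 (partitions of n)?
Yes

Working:
Pentagonal recurrence p(n) = p(n−1) + p(n−2) − p(n−5) − p(n−7) + …: p(9) = p(8) + p(7) − p(4) − p(2) = 22 + 15 − 5 − 2 = 30, which equals 30.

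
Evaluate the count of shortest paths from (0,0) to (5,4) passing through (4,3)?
To (4,3): C(7,4)=35. From there: C(2,1)=2. Total: 70.

Answer: 70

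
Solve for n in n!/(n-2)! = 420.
21

Reasoning: n!/(n-2)! = n×(n-1), a product of 2 consecutive integers ≈ (n−0.5)^2. 420^(1/2) + 0.5 ≈ 21.0; check n = 21: 21×20 = 420 ✓. So n = 21.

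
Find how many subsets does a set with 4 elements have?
16

Working:
Each element can be included or excluded: 2^4 = 16.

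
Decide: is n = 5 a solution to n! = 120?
Yes

Working:
5! = 5·4! = 5·24 = 120, which equals 120.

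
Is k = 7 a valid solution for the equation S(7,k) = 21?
No

Working:
S(7,7) = 7·S(6,7) + S(6,6) = 7·0 + 1 = 1, which does not equal 21.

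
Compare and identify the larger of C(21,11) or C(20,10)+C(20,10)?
C(21,11)=352,716; C(20,10)+C(20,10)=184,756+184,756=369,512.
Final answer: C(20,10)+C(20,10)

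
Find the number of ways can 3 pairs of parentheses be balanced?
Using the Catalan number formula: C_n = C(2n, n) / (n+1)
C_3 = C(6, 3) / (3+1)
     = 20 / 4
     = 5
Final answer: 5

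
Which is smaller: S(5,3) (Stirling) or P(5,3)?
S(5,3) = 3·S(4,3) + S(4,2) = 3·6 + 7 = 25; P(5,3) = 60.

Answer: S(5,3)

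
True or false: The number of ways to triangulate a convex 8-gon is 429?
False

Explanation: Triangulations of a convex 8-gon are counted by the Catalan number C_6: C_6 = C(12,6)/(6+1) = 924/7 = 132.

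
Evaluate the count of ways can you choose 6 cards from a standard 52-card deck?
20,358,520

C(52,6) = 20,358,520.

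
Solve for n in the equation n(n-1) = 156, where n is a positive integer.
13

Reasoning: n² − n − 156 = 0, so n = (1 ± √(1 + 4·156))/2 = (1 ± √625)/2 = (1 ± 25)/2, i.e. n = 13 or n = -12. Taking the positive root, n = 13 (check: 13×12 = 156).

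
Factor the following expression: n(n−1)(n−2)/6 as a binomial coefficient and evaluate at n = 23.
C(n,3); C(23,3) = 1,771

Reasoning: n(n−1)(n−2)/6 = n!/(3!(n−3)!) = C(n,3). At n = 23: C(23,3) = 1,771.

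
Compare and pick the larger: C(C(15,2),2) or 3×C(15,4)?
C(C(15,2),2)

Explanation: C(C(15,2),2)=5,460, 3×C(15,4)=4,095.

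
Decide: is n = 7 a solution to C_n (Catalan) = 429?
Yes

Explanation: C_7 = C(14,7)/(7+1) = 3,432/8 = 429, which equals 429.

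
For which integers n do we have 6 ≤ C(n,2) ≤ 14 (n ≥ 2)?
4, 5

Explanation: C(3,2)=3; C(4,2)=6; C(5,2)=10; C(6,2)=15. So valid n = 4, 5.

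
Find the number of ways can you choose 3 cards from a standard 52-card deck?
22,100

C(52,3) = 22,100.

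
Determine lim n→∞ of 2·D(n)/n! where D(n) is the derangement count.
2/e

D(n)/n! → 1/e, so 2·D(n)/n! → 2/e.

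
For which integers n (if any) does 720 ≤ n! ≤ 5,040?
6, 7

Solution: n! is strictly increasing; 6! = 720 and 7! = 5,040, so valid n = 6, 7.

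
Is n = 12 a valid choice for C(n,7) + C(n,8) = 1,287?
Yes
C(12,7) + C(12,8) = 792 + 495 = 1,287, which equals 1,287.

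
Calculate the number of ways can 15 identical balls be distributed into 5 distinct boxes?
3,876

Solution: C(15+5-1, 5-1) = C(19, 4) = 3,876.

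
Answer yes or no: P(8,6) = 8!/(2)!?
Yes
Permutation formula P(n,k) = n!/(n-k)!: 8!/2! = 40,320/2 = 20,160 = P(8,6). The statement holds.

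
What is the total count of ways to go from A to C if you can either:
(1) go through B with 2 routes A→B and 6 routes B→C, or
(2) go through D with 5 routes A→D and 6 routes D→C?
42

Route via B: 2×6=12. Route via D: 5×6=30. Total: 42.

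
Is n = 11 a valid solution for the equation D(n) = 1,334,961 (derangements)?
No

Solution: D(11) = (11-1)·[D(10) + D(9)] = 10·[1,334,961 + 133,496] = 14,684,570, which does not equal 1,334,961.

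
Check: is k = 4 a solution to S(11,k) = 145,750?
Yes
S(11,4) = 4·S(10,4) + S(10,3) = 4·34,105 + 9,330 = 145,750, which equals 145,750.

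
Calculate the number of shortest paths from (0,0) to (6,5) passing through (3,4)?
140

Working:
To (3,4): C(7,3)=35. From there: C(4,3)=4. Total: 140.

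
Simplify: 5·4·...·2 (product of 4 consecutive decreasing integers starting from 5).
120

Working:
This is P(5,4) = 5!/(1)! = 120.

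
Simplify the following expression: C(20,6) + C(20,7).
116,280

By Pascal's identity: C(21,7) = 116,280.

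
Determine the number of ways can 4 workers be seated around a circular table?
Circular arrangements: (4-1)! = 6.
Final answer: 6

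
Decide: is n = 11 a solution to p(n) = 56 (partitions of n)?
Yes

Explanation: Pentagonal recurrence p(n) = p(n−1) + p(n−2) − p(n−5) − p(n−7) + …: p(11) = p(10) + p(9) − p(6) − p(4) = 42 + 30 − 11 − 5 = 56, which equals 56.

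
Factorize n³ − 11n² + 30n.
n(n − 5)(n − 6)

Solution: n³ − 11n² + 30n = n(n² − 11n + 30) = n(n − 5)(n − 6).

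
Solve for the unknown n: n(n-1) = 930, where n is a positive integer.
31
n² − n − 930 = 0, so n = (1 ± √(1 + 4·930))/2 = (1 ± √3,721)/2 = (1 ± 61)/2, i.e. n = 31 or n = -30. Taking the positive root, n = 31 (check: 31×30 = 930).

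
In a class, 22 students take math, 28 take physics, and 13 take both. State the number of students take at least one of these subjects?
37

Reasoning: |A∪B| = |A|+|B|-|A∩B| = 22+28-13 = 37.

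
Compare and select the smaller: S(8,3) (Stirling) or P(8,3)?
P(8,3)
S(8,3) = 3·S(7,3) + S(7,2) = 3·301 + 63 = 966; P(8,3) = 336.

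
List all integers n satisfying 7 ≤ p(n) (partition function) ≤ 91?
Tabulating p(n) via p(n) = p(n−1) + p(n−2) − p(n−5) − p(n−7) + …: p(4)=5; p(5)=7; p(6)=11; p(7)=15; p(8)=22; p(9)=30; p(10)=42; p(11)=56; p(12)=77; p(13)=101. So valid n = 5, 6, 7, 8, 9, 10, 11, 12.

Answer: 5, 6, 7, 8, 9, 10, 11, 12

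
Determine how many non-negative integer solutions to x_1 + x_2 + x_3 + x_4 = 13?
560

Solution: C(13+4-1, 4-1) = 560.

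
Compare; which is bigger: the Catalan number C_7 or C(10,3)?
C_7
C_7 = C(14,7)/(7+1) = 3,432/8 = 429; C(10,3) = 120.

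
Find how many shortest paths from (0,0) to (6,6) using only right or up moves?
924

Explanation: Choose 6 rights from 12 moves: C(12,6) = 924.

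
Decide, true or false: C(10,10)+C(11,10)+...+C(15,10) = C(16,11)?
True
Hockey stick identity gives Σ = C(16,11) = 4,368; RHS C(16,11) = 4,368.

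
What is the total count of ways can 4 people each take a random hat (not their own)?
Using D(n) = (n-1)[D(n-1) + D(n-2)]:
D(4) = (4-1) × [D(3) + D(2)]
      = 3 × [2 + 1]
      = 3 × 3
      = 9
Final answer: 9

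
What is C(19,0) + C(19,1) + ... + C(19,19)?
524,288

Reasoning: Sum of binomial coefficients = 2^19 = 524,288.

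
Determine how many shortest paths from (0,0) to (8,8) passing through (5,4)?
4,410

Working:
To (5,4): C(9,5)=126. From there: C(7,3)=35. Total: 4,410.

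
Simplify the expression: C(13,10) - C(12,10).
220

Working:
C(13,10) - C(12,10) = C(12,9) = 220.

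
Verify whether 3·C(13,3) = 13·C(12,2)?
True

Reasoning: Absorption identity k·C(n,k) = n·C(n-1,k-1). LHS = 3·286 = 858; RHS = 13·66 = 858.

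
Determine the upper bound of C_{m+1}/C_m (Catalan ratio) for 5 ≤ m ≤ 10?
7/2

C_{m+1}/C_m = 2(2m+1)/(m+2), which increases with m. Maximum at m = 10: 2·21/12 = 7/2.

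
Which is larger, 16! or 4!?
16!=20,922,789,888,000, 4!=24. 16! > 4!.

Answer: 16!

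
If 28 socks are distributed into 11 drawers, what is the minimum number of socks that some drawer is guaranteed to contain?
Pigeonhole: ⌈28/11⌉ = 3.

Answer: 3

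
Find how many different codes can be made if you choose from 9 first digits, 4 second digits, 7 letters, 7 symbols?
1,764

Working:
By the multiplication principle: 9 × 4 × 7 × 7 = 1,764.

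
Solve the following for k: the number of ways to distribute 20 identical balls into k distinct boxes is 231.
3

Solution: Stars and bars: the count is C(20+k−1, k−1), increasing in k. k=2: C(21,1) = 21, k=3: C(22,2) = 231 ✓. So k = 3.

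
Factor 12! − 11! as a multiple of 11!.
11 × 11! = 439,084,800

12! − 11! = 12·11! − 11! = (12 − 1)·11! = 11 × 11! = 439,084,800.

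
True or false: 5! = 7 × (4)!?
False
5! = 5 × 4! = 120, but 7 × 4! = 168.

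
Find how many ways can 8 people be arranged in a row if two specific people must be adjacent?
10,080

Working:
Treat pair as unit: (8-1)! arrangements × 2 internal orders = 10,080.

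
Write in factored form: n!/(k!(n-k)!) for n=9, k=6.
C(9,6) = 84

Working:
This is the binomial coefficient C(9,6) = 84.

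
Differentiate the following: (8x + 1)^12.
96(8x + 1)^11
Chain rule: 12(8x+1)^{11} × 8 = 96(8x+1)^{11}.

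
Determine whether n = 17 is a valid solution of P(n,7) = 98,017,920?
Yes
P(17,7) = 17·16·15·14·13·12·11 = 98,017,920, which equals 98,017,920.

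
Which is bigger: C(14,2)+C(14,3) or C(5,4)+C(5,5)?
C(14,2)+C(14,3)

Reasoning: First=455, Second=6.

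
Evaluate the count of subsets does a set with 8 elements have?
256
Each element can be included or excluded: 2^8 = 256.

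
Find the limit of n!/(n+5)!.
0

Solution: n!/(n+5)! = 1/[(n+1)(n+2)···(n+5)] → 0 as n → ∞.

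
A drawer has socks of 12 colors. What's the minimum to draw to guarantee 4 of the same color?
37

Reasoning: Worst case: 3 of each = 36. One more: 37.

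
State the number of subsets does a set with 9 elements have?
512

Explanation: Each element can be included or excluded: 2^9 = 512.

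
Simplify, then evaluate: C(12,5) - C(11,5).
330

C(12,5) - C(11,5) = C(11,4) = 330.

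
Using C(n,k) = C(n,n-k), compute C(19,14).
C(19,14) = C(19,5) = 11,628.

Answer: 11,628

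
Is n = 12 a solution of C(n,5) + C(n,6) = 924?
No

Solution: C(12,5) + C(12,6) = 792 + 924 = 1,716, which does not equal 924.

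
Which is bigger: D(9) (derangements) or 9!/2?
9!/2

Working:
D(9) = (9-1)·[D(8) + D(7)] = 8·[14,833 + 1,854] = 133,496; 9!/2 = 362,880/2 = 181,440.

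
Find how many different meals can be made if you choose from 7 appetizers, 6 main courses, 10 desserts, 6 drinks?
2,520

Explanation: By the multiplication principle: 7 × 6 × 10 × 6 = 2,520.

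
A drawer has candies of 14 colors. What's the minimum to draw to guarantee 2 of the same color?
15

Reasoning: Worst case: 1 of each = 14. One more: 15.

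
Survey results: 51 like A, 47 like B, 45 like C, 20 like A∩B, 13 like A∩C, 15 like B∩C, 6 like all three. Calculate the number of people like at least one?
101

Solution: |A∪B∪C| = 51+47+45-20-13-15+6 = 101.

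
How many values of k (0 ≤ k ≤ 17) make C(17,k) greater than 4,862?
8

Solution: Row 17 is unimodal and symmetric about k=17/2. C(17,4)=2,380 ≤ 4,862; C(17,5)=6,188 > 4,862; by symmetry C(17,k) > 4,862 for k = 5..12. That's 12 - 5 + 1 = 8 values.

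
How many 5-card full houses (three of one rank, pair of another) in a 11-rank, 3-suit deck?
330

Working:
Triple rank: 11. Triple suits: C(3,3)=1. Pair rank: 10. Pair suits: C(3,2)=3. Total: 330.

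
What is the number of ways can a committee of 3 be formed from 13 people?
286

Solution: C(13,3) = 13! / (3! × (13-3)!)
         = 13! / (3! × 10!)
         = 286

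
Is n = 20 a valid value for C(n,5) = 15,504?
Yes

Solution: C(20,5) = 20·19·18·17·16/5! = 1,860,480/120 = 15,504, which equals 15,504.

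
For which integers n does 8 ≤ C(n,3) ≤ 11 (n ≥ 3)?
5

Explanation: C(4,3)=4; C(5,3)=10; C(6,3)=20. So valid n = 5.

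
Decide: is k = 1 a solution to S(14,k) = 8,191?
No

Working:
S(14,1) = 1·S(13,1) + S(13,0) = 1·1 + 0 = 1, which does not equal 8,191.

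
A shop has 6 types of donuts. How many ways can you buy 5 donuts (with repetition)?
252
Stars and bars: C(5+6-1, 5) = C(10, 5) = 252.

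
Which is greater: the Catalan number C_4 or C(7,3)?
C(7,3)

C_4 = C(8,4)/(4+1) = 70/5 = 14; C(7,3) = 35.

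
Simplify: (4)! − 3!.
18

(4)! − 3! = (4)·3! − 3! = (4−1)·3! = 3·3! = 18.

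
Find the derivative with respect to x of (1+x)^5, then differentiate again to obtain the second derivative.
20(1+x)^3

Reasoning: First derivative: 5(1+x)^{4}. Second derivative: 5·4·(1+x)^{3} = 20(1+x)^{3}.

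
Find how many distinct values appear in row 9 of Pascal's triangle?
5

Working:
Row 9 has entries C(9,0)..C(9,9); by symmetry C(9,k)=C(9,9-k), giving 5 distinct values.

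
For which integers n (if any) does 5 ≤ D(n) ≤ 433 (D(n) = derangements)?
4, 5, 6

Using D(n) = (n−1)[D(n−1) + D(n−2)] with D(1)=0, D(2)=1: D(3)=2; D(4)=9; D(5)=44; D(6)=265; D(7)=1,854. So valid n = 4, 5, 6.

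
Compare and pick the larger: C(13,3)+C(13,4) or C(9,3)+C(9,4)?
C(13,3)+C(13,4)

Solution: First=1,001, Second=210.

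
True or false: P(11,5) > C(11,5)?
True

Working:
P(11,5) = 55,440 and C(11,5) = 462; P(n,r) = r! × C(n,r) so P > C whenever r ≥ 2.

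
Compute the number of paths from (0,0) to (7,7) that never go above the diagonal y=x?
429

Working:
Counted by the Catalan number C_7: C_7 = C(14,7)/(7+1) = 3,432/8 = 429.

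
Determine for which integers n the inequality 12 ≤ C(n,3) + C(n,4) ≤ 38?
5, 6

Reasoning: C(4,3)+C(4,4)=5; C(5,3)+C(5,4)=15; C(6,3)+C(6,4)=35; C(7,3)+C(7,4)=70. So valid n = 5, 6.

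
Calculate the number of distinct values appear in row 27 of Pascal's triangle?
14

Explanation: Row 27 has entries C(27,0)..C(27,27); by symmetry C(27,k)=C(27,27-k), giving 14 distinct values.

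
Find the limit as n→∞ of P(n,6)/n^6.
1

Explanation: P(n,6) = n(n-1)···(n-5) ≈ n^6 for large n. Limit = 1.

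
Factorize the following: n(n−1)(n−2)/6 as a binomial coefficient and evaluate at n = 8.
n(n−1)(n−2)/6 = n!/(3!(n−3)!) = C(n,3). At n = 8: C(8,3) = 56.
Final answer: C(n,3); C(8,3) = 56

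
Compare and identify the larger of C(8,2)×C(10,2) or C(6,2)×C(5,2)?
C(8,2)×C(10,2)

Reasoning: C(8,2)×C(10,2)=1,260, C(6,2)×C(5,2)=150.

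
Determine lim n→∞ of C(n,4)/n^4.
C(n,4) ≈ n^4/4! for large n. Limit = 1/4! = 1/24.

Answer: 1/24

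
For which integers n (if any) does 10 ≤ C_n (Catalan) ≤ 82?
C_3=5; C_4=14; C_5=42; C_6=132. So valid n = 4, 5.

Answer: 4, 5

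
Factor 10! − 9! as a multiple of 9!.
9 × 9! = 3,265,920

Working:
10! − 9! = 10·9! − 9! = (10 − 1)·9! = 9 × 9! = 3,265,920.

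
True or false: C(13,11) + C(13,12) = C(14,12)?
True

Explanation: Pascal's identity C(n,k) + C(n,k+1) = C(n+1,k+1): 78 + 13 = 91 = C(14,12).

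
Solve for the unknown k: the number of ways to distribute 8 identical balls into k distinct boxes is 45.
3
Stars and bars: the count is C(8+k−1, k−1), increasing in k. k=2: C(9,1) = 9, k=3: C(10,2) = 45 ✓. So k = 3.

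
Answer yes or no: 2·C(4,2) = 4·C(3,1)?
Yes
Absorption identity k·C(n,k) = n·C(n-1,k-1). LHS = 2·6 = 12; RHS = 4·3 = 12.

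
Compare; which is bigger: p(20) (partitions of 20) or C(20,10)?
Pentagonal recurrence p(n) = p(n−1) + p(n−2) − p(n−5) − p(n−7) + …: p(20) = p(19) + p(18) − p(15) − p(13) + p(8) + p(5) = 490 + 385 − 176 − 101 + 22 + 7 = 627; C(20,10) = 184,756.
Final answer: C(20,10)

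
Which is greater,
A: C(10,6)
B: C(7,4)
A
A=C(10,6)=210, B=C(7,4)=35.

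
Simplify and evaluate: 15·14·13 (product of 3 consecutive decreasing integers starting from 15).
2,730

Reasoning: This is P(15,3) = 15!/(12)! = 2,730.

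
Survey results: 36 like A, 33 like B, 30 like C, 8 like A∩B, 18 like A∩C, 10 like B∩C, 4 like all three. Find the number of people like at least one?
67

Solution: |A∪B∪C| = 36+33+30-8-18-10+4 = 67.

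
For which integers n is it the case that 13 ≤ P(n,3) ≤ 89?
4, 5

Working:
P(3,3)=6; P(4,3)=24; P(5,3)=60; P(6,3)=120. So valid n = 4, 5.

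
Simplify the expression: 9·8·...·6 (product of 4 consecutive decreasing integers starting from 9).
3,024

This is P(9,4) = 9!/(5)! = 3,024.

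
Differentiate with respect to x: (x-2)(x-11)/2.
(2x - 13)/2

Explanation: d/dx[(x-2)(x-11)] = (x-11) + (x-2) = 2x - 13. Dividing by 2 gives (2x - 13)/2.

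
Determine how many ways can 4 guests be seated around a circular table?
6

Reasoning: Circular arrangements: (4-1)! = 6.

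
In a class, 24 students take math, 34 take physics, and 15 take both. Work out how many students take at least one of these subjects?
43

Explanation: |A∪B| = |A|+|B|-|A∩B| = 24+34-15 = 43.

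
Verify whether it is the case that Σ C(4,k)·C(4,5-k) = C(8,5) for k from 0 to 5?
True

Explanation: Vandermonde's identity gives C(8,5) = 56; RHS C(8,5) = 56.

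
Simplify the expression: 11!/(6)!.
55,440

Solution: This equals 11×10×...×7 = 55,440.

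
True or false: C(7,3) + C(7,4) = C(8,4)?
Pascal's identity C(n,k) + C(n,k+1) = C(n+1,k+1): 35 + 35 = 70 = C(8,4).
Final answer: True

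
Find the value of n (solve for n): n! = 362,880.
9

Working:
n! is strictly increasing. 7! = 5,040, 8! = 40,320, 9! = 362,880 ✓. So n = 9.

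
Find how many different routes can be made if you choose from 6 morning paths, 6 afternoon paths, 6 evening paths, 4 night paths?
864

Reasoning: By the multiplication principle: 6 × 6 × 6 × 4 = 864.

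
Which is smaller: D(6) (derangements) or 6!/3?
6!/3

Explanation: D(6) = (6-1)·[D(5) + D(4)] = 5·[44 + 9] = 265; 6!/3 = 720/3 = 240.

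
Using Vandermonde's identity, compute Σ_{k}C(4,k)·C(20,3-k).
2,024

Explanation: = C(4+20,3) = C(24,3) = 2,024.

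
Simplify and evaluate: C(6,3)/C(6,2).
C(n,k+1)/C(n,k) = (n−k)/(k+1). Here (6−2)/(2+1) = 4/3 = 4/3.
Final answer: 4/3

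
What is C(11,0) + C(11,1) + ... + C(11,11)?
Sum of binomial coefficients = 2^11 = 2,048.

Answer: 2,048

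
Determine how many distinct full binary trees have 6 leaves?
42

Solution: Using the Catalan number formula: C_n = C(2n, n) / (n+1)
C_5 = C(10, 5) / (5+1)
     = 252 / 6
     = 42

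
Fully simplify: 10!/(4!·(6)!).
This is C(10,4) = 210.
Final answer: 210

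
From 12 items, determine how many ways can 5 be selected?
C(12,5) = 12! / (5! × (12-5)!)
         = 12! / (5! × 7!)
         = 792
Final answer: 792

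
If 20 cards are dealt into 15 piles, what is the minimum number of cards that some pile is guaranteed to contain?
2

Solution: Pigeonhole: ⌈20/15⌉ = 2.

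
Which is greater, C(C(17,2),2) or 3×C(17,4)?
C(C(17,2),2)=9,180, 3×C(17,4)=7,140.
Final answer: C(C(17,2),2)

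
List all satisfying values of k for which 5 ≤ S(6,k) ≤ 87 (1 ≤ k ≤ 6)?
S(6,1)=1; S(6,2)=31; S(6,3)=90; S(6,4)=65; S(6,5)=15; S(6,6)=1. So valid k = 2, 4, 5.
Final answer: 2, 4, 5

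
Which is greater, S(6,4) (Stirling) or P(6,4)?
P(6,4)

Working:
S(6,4) = 4·S(5,4) + S(5,3) = 4·10 + 25 = 65; P(6,4) = 360.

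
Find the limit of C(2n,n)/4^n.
0

Working:
C(2n,n) ~ 4^n/√(πn), so C(2n,n)/4^n ~ 1/√(πn) → 0.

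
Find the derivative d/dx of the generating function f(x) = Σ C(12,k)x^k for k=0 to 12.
Σ k·C(12,k)x^(k-1) for k=1 to 12
Term-by-term differentiation gives Σ k·C(12,k)x^{k-1} for k=1 to 12.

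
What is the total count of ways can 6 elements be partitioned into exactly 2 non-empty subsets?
This equals S(6,2), the Stirling number of the 2nd kind.
Using the Stirling recurrence: S(n,k) = k·S(n-1,k) + S(n-1,k-1)
S(6,2) = 2·S(5,2) + S(5,1)
         = 2·15 + 1
         = 30 + 1
         = 31
Final answer: 31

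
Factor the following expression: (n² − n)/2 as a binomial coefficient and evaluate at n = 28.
C(n,2); C(28,2) = 378
(n² − n)/2 = n(n−1)/2 = C(n,2). At n = 28: C(28,2) = 378.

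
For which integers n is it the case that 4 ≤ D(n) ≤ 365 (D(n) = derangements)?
4, 5, 6

Solution: Using D(n) = (n−1)[D(n−1) + D(n−2)] with D(1)=0, D(2)=1: D(3)=2; D(4)=9; D(5)=44; D(6)=265; D(7)=1,854. So valid n = 4, 5, 6.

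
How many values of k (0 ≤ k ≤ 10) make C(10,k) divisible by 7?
Checking C(10,k) mod 7 for k = 0..10: divisible at k = 4, 5, 6. That's 3 values.

Answer: 3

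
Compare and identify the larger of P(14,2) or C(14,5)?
P(14,2)=182, C(14,5)=2,002.

Answer: C(14,5)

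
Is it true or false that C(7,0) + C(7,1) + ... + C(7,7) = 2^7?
True

Working:
Binomial theorem with x = y = 1: Σ C(7,i) = (1+1)^7 = 2^7 = 128. The statement holds.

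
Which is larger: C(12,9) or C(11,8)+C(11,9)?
By Pascal's identity: C(12,9) = C(11,8)+C(11,9) = 220. Equal.
Final answer: Equal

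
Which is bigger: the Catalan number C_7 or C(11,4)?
C_7
C_7 = C(14,7)/(7+1) = 3,432/8 = 429; C(11,4) = 330.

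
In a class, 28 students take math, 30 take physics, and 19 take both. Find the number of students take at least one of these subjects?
|A∪B| = |A|+|B|-|A∩B| = 28+30-19 = 39.
Final answer: 39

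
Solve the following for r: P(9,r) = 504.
3
P(9,r) = 9·8·…·(9−r+1), a product of r factors. Multiplying down from 9: 9 = 9; 9·8 = 72; 9·8·7 = 504 ✓ (3 factors). So r = 3.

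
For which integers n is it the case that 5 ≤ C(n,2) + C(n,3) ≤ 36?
4, 5, 6

Solution: C(3,2)+C(3,3)=4; C(4,2)+C(4,3)=10; C(5,2)+C(5,3)=20; C(6,2)+C(6,3)=35; C(7,2)+C(7,3)=56. So valid n = 4, 5, 6.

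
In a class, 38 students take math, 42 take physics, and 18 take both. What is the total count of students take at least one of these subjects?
62

Explanation: |A∪B| = |A|+|B|-|A∩B| = 38+42-18 = 62.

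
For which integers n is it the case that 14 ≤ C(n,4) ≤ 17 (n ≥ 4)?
6

Explanation: C(5,4)=5; C(6,4)=15; C(7,4)=35. So valid n = 6.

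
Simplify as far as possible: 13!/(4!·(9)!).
715
This is C(13,4) = 715.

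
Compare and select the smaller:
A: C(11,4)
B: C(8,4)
B

A=C(11,4)=330, B=C(8,4)=70.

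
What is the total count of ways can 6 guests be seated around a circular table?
120

Circular arrangements: (6-1)! = 120.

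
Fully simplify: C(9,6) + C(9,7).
120

Explanation: By Pascal's identity: C(10,7) = 120.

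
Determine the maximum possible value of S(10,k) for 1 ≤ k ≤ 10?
42,525

Working:
Row S(10,k) for k = 1..10 (via S(n,k) = k·S(n−1,k) + S(n−1,k−1)): 1, 511, 9,330, 34,105, 42,525, 22,827, 5,880, 750, 45, 1. The row is unimodal; maximum at k = 5: 42,525.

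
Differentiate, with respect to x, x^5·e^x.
(5x^4 + x^5)e^x

Working:
Product rule: d/dx[x^5]·e^x + x^5·d/dx[e^x] = 5x^{4}e^x + x^5e^x.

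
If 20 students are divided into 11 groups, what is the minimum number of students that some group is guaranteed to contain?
2

Reasoning: Pigeonhole: ⌈20/11⌉ = 2.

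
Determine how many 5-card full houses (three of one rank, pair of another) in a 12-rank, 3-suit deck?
396

Explanation: Triple rank: 12. Triple suits: C(3,3)=1. Pair rank: 11. Pair suits: C(3,2)=3. Total: 396.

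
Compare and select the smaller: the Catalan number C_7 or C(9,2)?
C(9,2)

Working:
C_7 = C(14,7)/(7+1) = 3,432/8 = 429; C(9,2) = 36.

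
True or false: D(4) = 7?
False

Explanation: Derangements of 4 elements: D(4) = (4-1)·[D(3) + D(2)] = 3·[2 + 1] = 9.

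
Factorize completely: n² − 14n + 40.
(n − 4)(n − 10)

Reasoning: Seek roots whose sum is 14 and product is 40: (4, 10). So n² − 14n + 40 = (n − 4)(n − 10).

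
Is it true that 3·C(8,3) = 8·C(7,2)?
True

Absorption identity k·C(n,k) = n·C(n-1,k-1). LHS = 3·56 = 168; RHS = 8·21 = 168.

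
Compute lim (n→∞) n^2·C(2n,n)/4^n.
C(2n,n) ~ 4^n/√(πn), so n^2·C(2n,n)/4^n ~ n^(2 − 1/2)/√π → ∞.

Answer: ∞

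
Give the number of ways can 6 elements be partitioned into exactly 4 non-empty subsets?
65
This equals S(6,4), the Stirling number of the 2nd kind.
Using the Stirling recurrence: S(n,k) = k·S(n-1,k) + S(n-1,k-1)
S(6,4) = 4·S(5,4) + S(5,3)
         = 4·10 + 25
         = 40 + 25
         = 65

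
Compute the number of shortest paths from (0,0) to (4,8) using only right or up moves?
495

Explanation: Choose 4 rights from 12 moves: C(12,4) = 495.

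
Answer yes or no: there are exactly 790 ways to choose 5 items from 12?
No

Explanation: C(12,5) = 792 ≠ 790.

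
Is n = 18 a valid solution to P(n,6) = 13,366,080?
Yes

Reasoning: P(18,6) = 18·17·16·15·14·13 = 13,366,080, which equals 13,366,080.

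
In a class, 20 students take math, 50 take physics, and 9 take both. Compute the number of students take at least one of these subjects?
61

Solution: |A∪B| = |A|+|B|-|A∩B| = 20+50-9 = 61.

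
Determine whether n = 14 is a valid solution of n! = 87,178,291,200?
Yes

Working:
14! = 14·13! = 14·6,227,020,800 = 87,178,291,200, which equals 87,178,291,200.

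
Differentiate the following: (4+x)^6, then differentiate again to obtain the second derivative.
30(4+x)^4

Explanation: First derivative: 6(4+x)^{5}. Second derivative: 6·5·(4+x)^{4} = 30(4+x)^{4}.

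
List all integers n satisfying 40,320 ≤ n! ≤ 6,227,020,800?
n! is strictly increasing; 8! = 40,320 and 13! = 6,227,020,800, so valid n = 8, 9, 10, 11, 12, 13.
Final answer: 8, 9, 10, 11, 12, 13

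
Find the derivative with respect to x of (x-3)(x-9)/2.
(2x - 12)/2

Working:
d/dx[(x-3)(x-9)] = (x-9) + (x-3) = 2x - 12. Dividing by 2 gives (2x - 12)/2.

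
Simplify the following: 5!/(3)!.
20

Explanation: This equals 5×4 = 20.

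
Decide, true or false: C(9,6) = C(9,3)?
Symmetry C(n,k) = C(n,n-k): C(9,6) = 84 and C(9,3) = 84. Both sides agree, so the statement holds.
Final answer: True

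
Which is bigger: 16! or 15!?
16!=20,922,789,888,000, 15!=1,307,674,368,000. 16! > 15!.
Final answer: 16!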